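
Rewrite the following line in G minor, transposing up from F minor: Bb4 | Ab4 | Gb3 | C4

C5 Bb4 Ab3 D4

F minor to G minor up is a major second, so every note moves up by that interval.
Bb4 to C5
Ab4 to Bb4
Gb3 to Ab3
C4 to D4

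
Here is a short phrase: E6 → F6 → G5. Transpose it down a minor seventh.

E6 down a minor seventh is F#5.
F6: a seventh down reaches G, and 10 semitones makes it G5.
A minor seventh down from G5 gives A4.

F#5 G5 A4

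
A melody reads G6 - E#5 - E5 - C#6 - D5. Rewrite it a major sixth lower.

Bb5 G#4 G4 E5 F4

G6 → Bb5
E#5 → G#4
E5 → G4
C#6 → E5
D5 → F4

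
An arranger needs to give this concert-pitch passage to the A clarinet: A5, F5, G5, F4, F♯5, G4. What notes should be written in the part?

Written C4 sounds as A3 on the A clarinet, so concert pitches are written a minor third up.
A5 -> C6
F5 -> Ab5
G5 -> Bb5
F4 -> Ab4
F#5 -> A5
G4 -> Bb4

C6 Ab5 Bb5 Ab4 A5 Bb4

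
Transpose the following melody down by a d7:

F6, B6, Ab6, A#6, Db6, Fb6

F6 down a diminished seventh is G#5.
B6: a seventh down reaches C, and 9 semitones makes it C##6.
A diminished seventh down from Ab6 gives B5.
A#6 down a diminished seventh is B##5.
A diminished seventh down from Db6 gives E5.
Fb6: a seventh down reaches G, and 9 semitones makes it G5.

G#5 C##6 B5 B##5 E5 G5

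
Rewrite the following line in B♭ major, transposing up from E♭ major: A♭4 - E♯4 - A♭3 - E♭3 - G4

From E♭ up to B♭ is a perfect fifth; apply that to each pitch.
Ab4 -> Eb5
E#4 -> B#4
Ab3 -> Eb4
Eb3 -> Bb3
G4 -> D5

Eb5 B#4 Eb4 Bb3 D5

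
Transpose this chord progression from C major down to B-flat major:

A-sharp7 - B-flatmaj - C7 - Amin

C major down to B-flat major is a major second; each chord root moves by that interval while the quality stays the same.
A-sharp7: root A-sharp down a major second → G#, giving G#7.
B-flatmaj: root B-flat down a major second → Ab, giving Abmaj.
C7: root C down a major second → Bb, giving Bb7.
Amin: root A down a major second → G, giving Gmin.

G#7 Abmaj Bb7 Gmin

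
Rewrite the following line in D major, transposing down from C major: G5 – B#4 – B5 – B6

A4 C##4 C#5 C#6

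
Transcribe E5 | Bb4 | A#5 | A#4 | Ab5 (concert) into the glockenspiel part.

The glockenspiel sounds a perfect fifteenth above written, so the written part must be a perfect fifteenth below concert — transpose each note down.
E5 -> E3
Bb4 -> Bb2
A#5 -> A#3
A#4 -> A#2
Ab5 -> Ab3

E3 Bb2 A#3 A#2 Ab3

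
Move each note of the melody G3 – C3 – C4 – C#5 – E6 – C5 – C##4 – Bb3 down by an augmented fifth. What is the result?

Cb3 Fb2 Fb3 F4 Ab5 Fb4 F#3 Ebb3

G3 to Cb3
C3 to Fb2
C4 to Fb3
C#5 to F4
E6 to Ab5
C5 to Fb4
C##4 to F#3
Bb3 to Ebb3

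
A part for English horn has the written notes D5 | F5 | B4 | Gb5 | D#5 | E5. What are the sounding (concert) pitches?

G4 Bb4 E4 Cb5 G#4 A4

Written C4 on the English horn sounds as F3, a perfect fifth lower; apply that shift to every note.
D5 becomes G4
F5 becomes Bb4
B4 becomes E4
Gb5 becomes Cb5
D#5 becomes G#4
E5 becomes A4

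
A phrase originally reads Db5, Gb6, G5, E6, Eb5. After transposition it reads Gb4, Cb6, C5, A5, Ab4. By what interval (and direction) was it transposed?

down a perfect fifth

Take the first pair: Db5 → Gb4. D to G spans 5 letter names, so the interval is some kind of fifth.
Gb4 to Db5 is 7 semitones, which makes it a perfect fifth; the second version is lower, so the direction is down.
Checking another pair — Eb5 → Ab4 — gives the same interval.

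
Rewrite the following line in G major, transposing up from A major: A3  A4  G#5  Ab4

A major to G major up is a minor seventh, so every note moves up by that interval.
A3 gives G4
A4 gives G5
G#5 gives F#6
Ab4 gives Gb5

G4 G5 F#6 Gb5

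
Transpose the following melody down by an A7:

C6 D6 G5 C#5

C6 → Dbb5
D6 → Ebb5
G5 → Abb4
C#5 → Db4

Dbb5 Ebb5 Abb4 Db4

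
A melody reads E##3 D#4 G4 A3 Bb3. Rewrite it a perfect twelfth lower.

E##3 -> A##1
D#4 -> G#2
G4 -> C3
A3 -> D2
Bb3 -> Eb2

A##1 G#2 C3 D2 Eb2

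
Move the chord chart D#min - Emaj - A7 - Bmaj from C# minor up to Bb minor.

Cmin Dbmaj Gb7 Abmaj

C# minor up to Bb minor is a diminished seventh; each chord root moves by that interval while the quality stays the same.
D#min: root D# up a diminished seventh → C, giving Cmin.
Emaj: root E up a diminished seventh → Db, giving Dbmaj.
A7: root A up a diminished seventh → Gb, giving Gb7.
Bmaj: root B up a diminished seventh → Ab, giving Abmaj.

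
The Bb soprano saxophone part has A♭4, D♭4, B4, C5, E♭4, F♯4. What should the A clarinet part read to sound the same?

First find concert pitch: the Bb soprano saxophone sounds a major second below written, so A♭4 D♭4 B4 C5 E♭4 F♯4 sounds Gb4 Cb4 A4 Bb4 Db4 E4.
Then write for A clarinet: it sounds a minor third below written, so the part must be a minor third above concert.
Gb4 → Bbb4
Cb4 → Ebb4
A4 → C5
Bb4 → Db5
Db4 → Fb4
E4 → G4

Bbb4 Ebb4 C5 Db5 Fb4 G4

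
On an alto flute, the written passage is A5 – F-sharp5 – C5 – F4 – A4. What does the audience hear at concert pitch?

E5 C#5 G4 C4 E4

Written C4 on the alto flute sounds as G3, a perfect fourth lower; apply that shift to every note.
A5 gives E5
F#5 gives C#5
C5 gives G4
F4 gives C4
A4 gives E4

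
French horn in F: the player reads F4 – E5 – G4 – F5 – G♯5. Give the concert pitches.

Bb3 A4 C4 Bb4 C#5

Written C4 on the French horn in F sounds as F3, a perfect fifth lower; apply that shift to every note.
F4 -> Bb3
E5 -> A4
G4 -> C4
F5 -> Bb4
G#5 -> C#5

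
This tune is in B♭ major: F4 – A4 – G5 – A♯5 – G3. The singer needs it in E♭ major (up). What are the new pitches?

B♭ major to E♭ major up is a perfect fourth, so every note moves up by that interval.
F4 to Bb4
A4 to D5
G5 to C6
A#5 to D#6
G3 to C4

Bb4 D5 C6 D#6 C4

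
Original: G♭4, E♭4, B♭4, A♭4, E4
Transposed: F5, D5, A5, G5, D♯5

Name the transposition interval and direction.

up a major seventh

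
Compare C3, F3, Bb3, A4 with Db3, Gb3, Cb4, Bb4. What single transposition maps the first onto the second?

up a minor second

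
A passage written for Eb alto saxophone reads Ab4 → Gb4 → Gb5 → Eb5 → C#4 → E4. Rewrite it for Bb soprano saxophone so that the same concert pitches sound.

First find concert pitch: the Eb alto saxophone sounds a major sixth below written, so Ab4 Gb4 Gb5 Eb5 C#4 E4 sounds Cb4 Bbb3 Bbb4 Gb4 E3 G3.
Then write for Bb soprano saxophone: it sounds a major second below written, so the part must be a major second above concert.
Cb4 → Db4
Bbb3 → Cb4
Bbb4 → Cb5
Gb4 → Ab4
E3 → F#3
G3 → A3

Db4 Cb4 Cb5 Ab4 F#3 A3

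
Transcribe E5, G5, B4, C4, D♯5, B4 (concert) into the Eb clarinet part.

C#5 E5 G#4 A3 B#4 G#4

Written C4 sounds as Eb4 on the Eb clarinet, so concert pitches are written a minor third down.
E5 to C#5
G5 to E5
B4 to G#4
C4 to A3
D#5 to B#4
B4 to G#4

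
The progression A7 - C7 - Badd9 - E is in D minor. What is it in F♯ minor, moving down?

C#7 E7 D#add9 G#

D minor down to F♯ minor is a minor sixth; each chord root moves by that interval while the quality stays the same.
A7: root A down a minor sixth → C#, giving C#7.
C7: root C down a minor sixth → E, giving E7.
Badd9: root B down a minor sixth → D#, giving D#add9.
E: root E down a minor sixth → G#, giving G#.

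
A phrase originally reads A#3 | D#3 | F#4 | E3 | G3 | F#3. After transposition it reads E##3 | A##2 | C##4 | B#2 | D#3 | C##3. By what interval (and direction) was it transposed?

down a diminished fourth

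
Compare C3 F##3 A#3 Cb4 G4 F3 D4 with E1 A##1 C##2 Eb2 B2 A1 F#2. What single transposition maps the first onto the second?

down a minor thirteenth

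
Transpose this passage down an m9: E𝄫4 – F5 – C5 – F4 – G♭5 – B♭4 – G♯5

Db3 E4 B3 E3 F4 A3 F##4

Ebb4 down a minor ninth is Db3.
F5: a ninth down reaches E, and 13 semitones makes it E4.
C5 down a minor ninth is B3.
A minor ninth down from F4 gives E3.
Gb5 down a minor ninth is F4.
A minor ninth down from Bb4 gives A3.
G#5: a ninth down reaches F, and 13 semitones makes it F##4.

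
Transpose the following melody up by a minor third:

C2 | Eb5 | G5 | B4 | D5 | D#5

Eb2 Gb5 Bb5 D5 F5 F#5

A minor third up from C2 gives Eb2.
Eb5 up a minor third is Gb5.
G5 up a minor third is Bb5.
B4 up a minor third is D5.
A minor third up from D5 gives F5.
D#5: a third up reaches F, and 3 semitones makes it F#5.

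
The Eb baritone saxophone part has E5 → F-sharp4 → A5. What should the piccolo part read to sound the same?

First find concert pitch: the Eb baritone saxophone sounds a major thirteenth below written, so E5 F-sharp4 A5 sounds G3 A2 C4.
Then write for piccolo: it sounds a perfect octave above written, so the part must be a perfect octave below concert.
G3 → G2
A2 → A1
C4 → C3

G2 A1 C3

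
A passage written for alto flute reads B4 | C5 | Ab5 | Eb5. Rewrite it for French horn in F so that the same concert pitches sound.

C#5 D5 Bb5 F5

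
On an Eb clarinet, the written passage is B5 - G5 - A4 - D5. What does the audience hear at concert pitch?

D6 Bb5 C5 F5

Written C4 on the Eb clarinet sounds as Eb4, a minor third higher; apply that shift to every note.
B5 → D6
G5 → Bb5
A4 → C5
D5 → F5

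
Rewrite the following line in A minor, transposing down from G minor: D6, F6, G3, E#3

From G down to A is a minor seventh; apply that to each pitch.
D6 becomes E5
F6 becomes G5
G3 becomes A2
E#3 becomes F##2

E5 G5 A2 F##2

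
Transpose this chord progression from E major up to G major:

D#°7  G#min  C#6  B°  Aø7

F#°7 Bmin E6 D° Cø7

E major up to G major is a minor third; each chord root moves by that interval while the quality stays the same.
D#°7: root D# up a minor third → F#, giving F#°7.
G#min: root G# up a minor third → B, giving Bmin.
C#6: root C# up a minor third → E, giving E6.
B°: root B up a minor third → D, giving D°.
Aø7: root A up a minor third → C, giving Cø7.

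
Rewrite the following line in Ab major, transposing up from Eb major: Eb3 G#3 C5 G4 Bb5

Ab3 C#4 F5 C5 Eb6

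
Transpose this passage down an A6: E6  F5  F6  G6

E6 → Gb5
F5 → Abb4
F6 → Abb5
G6 → Bbb5

Gb5 Abb4 Abb5 Bbb5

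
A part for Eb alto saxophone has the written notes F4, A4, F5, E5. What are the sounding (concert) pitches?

Ab3 C4 Ab4 G4

The Eb alto saxophone sounds a major sixth below written, so transpose each written note down a major sixth.
F4 -> Ab3
A4 -> C4
F5 -> Ab4
E5 -> G4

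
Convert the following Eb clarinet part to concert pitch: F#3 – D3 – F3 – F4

Written C4 on the Eb clarinet sounds as Eb4, a minor third higher; apply that shift to every note.
F#3 gives A3
D3 gives F3
F3 gives Ab3
F4 gives Ab4

A3 F3 Ab3 Ab4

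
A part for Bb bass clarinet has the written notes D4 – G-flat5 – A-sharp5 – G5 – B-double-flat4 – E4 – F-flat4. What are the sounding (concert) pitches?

The Bb bass clarinet sounds a major ninth below written, so transpose each written note down a major ninth.
D4 gives C3
Gb5 gives Fb4
A#5 gives G#4
G5 gives F4
Bbb4 gives Abb3
E4 gives D3
Fb4 gives Ebb3

C3 Fb4 G#4 F4 Abb3 D3 Ebb3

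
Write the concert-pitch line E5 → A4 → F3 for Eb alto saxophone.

The Eb alto saxophone sounds a major sixth below written, so the written part must be a major sixth above concert — transpose each note up.
E5 becomes C#6
A4 becomes F#5
F3 becomes D4

C#6 F#5 D4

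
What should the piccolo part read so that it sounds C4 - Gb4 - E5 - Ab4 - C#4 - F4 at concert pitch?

C3 Gb3 E4 Ab3 C#3 F3

The piccolo sounds a perfect octave above written, so the written part must be a perfect octave below concert — transpose each note down.
C4 to C3
Gb4 to Gb3
E5 to E4
Ab4 to Ab3
C#4 to C#3
F4 to F3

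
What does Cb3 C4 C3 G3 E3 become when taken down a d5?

F2 F#3 F#2 C#3 A#2

Cb3: a fifth down reaches F, and 6 semitones makes it F2.
A diminished fifth down from C4 gives F#3.
C3 down a diminished fifth is F#2.
G3: a fifth down reaches C, and 6 semitones makes it C#3.
A diminished fifth down from E3 gives A#2.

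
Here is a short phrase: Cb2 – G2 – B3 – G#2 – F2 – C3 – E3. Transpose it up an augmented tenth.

E3 B#3 D##5 B##3 A#3 E#4 G##4

An augmented tenth up from Cb2 gives E3.
G2 up an augmented tenth is B#3.
An augmented tenth up from B3 gives D##5.
G#2: a tenth up reaches B, and 17 semitones makes it B##3.
F2 up an augmented tenth is A#3.
C3: a tenth up reaches E, and 17 semitones makes it E#4.
An augmented tenth up from E3 gives G##4.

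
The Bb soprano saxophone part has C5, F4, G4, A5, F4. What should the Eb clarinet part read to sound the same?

First find concert pitch: the Bb soprano saxophone sounds a major second below written, so C5 F4 G4 A5 F4 sounds Bb4 Eb4 F4 G5 Eb4.
Then write for Eb clarinet: it sounds a minor third above written, so the part must be a minor third below concert.
Bb4 → G4
Eb4 → C4
F4 → D4
G5 → E5
Eb4 → C4

G4 C4 D4 E5 C4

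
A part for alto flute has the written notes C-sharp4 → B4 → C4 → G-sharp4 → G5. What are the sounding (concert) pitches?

The alto flute sounds a perfect fourth below written, so transpose each written note down a perfect fourth.
C#4 gives G#3
B4 gives F#4
C4 gives G3
G#4 gives D#4
G5 gives D5

G#3 F#4 G3 D#4 D5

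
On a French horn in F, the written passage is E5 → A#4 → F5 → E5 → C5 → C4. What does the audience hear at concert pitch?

The French horn in F sounds a perfect fifth below written, so transpose each written note down a perfect fifth.
E5 to A4
A#4 to D#4
F5 to Bb4
E5 to A4
C5 to F4
C4 to F3

A4 D#4 Bb4 A4 F4 F3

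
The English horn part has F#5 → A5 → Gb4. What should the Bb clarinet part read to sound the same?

C#5 E5 Db4

First find concert pitch: the English horn sounds a perfect fifth below written, so F#5 A5 Gb4 sounds B4 D5 Cb4.
Then write for Bb clarinet: it sounds a major second below written, so the part must be a major second above concert.
B4 → C#5
D5 → E5
Cb4 → Db4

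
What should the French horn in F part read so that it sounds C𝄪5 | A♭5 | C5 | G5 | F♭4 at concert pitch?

Written C4 sounds as F3 on the French horn in F, so concert pitches are written a perfect fifth up.
C##5 -> G##5
Ab5 -> Eb6
C5 -> G5
G5 -> D6
Fb4 -> Cb5

G##5 Eb6 G5 D6 Cb5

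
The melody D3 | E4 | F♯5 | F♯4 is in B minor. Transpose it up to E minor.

B minor to E minor up is a perfect fourth, so every note moves up by that interval.
D3 gives G3
E4 gives A4
F#5 gives B5
F#4 gives B4

G3 A4 B5 B4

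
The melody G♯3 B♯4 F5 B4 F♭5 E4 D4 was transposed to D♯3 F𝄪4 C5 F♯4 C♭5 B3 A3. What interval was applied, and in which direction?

down a perfect fourth

From G#3 to D#3 is 4 letter names — a fourth of some quality.
D#3 to G#3 is 5 semitones, which makes it a perfect fourth; the second version is lower, so the direction is down.
Checking another pair — D4 → A3 — gives the same interval.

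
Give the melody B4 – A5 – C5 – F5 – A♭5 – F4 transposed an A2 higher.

C##5 B#5 D#5 G#5 B5 G#4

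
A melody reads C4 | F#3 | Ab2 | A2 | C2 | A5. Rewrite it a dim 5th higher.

Gb4 C4 Ebb3 Eb3 Gb2 Eb6

C4 up a diminished fifth is Gb4.
F#3: a fifth up reaches C, and 6 semitones makes it C4.
Ab2: a fifth up reaches E, and 6 semitones makes it Ebb3.
A2: a fifth up reaches E, and 6 semitones makes it Eb3.
A diminished fifth up from C2 gives Gb2.
A5: a fifth up reaches E, and 6 semitones makes it Eb6.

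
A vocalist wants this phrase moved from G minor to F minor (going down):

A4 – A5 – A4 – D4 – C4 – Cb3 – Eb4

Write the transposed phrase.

G4 G5 G4 C4 Bb3 Bbb2 Db4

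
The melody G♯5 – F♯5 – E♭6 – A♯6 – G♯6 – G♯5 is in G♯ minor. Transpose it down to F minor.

F5 Eb5 Dbb6 G6 F6 F5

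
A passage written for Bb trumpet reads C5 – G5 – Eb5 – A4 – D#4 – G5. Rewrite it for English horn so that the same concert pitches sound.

First find concert pitch: the Bb trumpet sounds a major second below written, so C5 G5 Eb5 A4 D#4 G5 sounds Bb4 F5 Db5 G4 C#4 F5.
Then write for English horn: it sounds a perfect fifth below written, so the part must be a perfect fifth above concert.
Bb4 → F5
F5 → C6
Db5 → Ab5
G4 → D5
C#4 → G#4
F5 → C6

F5 C6 Ab5 D5 G#4 C6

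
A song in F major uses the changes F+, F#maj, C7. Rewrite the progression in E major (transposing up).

E+ E#maj B7

F major up to E major is a major seventh; each chord root moves by that interval while the quality stays the same.
F+: root F up a major seventh → E, giving E+.
F#maj: root F# up a major seventh → E#, giving E#maj.
C7: root C up a major seventh → B, giving B7.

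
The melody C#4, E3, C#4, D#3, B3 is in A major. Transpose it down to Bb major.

D3 F2 D3 E2 C3

From A down to Bb is a major seventh; apply that to each pitch.
C#4 -> D3
E3 -> F2
C#4 -> D3
D#3 -> E2
B3 -> C3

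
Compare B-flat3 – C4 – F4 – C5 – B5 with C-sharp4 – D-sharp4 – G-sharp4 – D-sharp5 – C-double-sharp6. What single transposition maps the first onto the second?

From Bb3 to C#4 is 2 letter names — a second of some quality.
Bb3 to C#4 is 3 semitones, which makes it an augmented second; the second version is higher, so the direction is up.
Checking another pair — B5 → C##6 — gives the same interval.

up an augmented second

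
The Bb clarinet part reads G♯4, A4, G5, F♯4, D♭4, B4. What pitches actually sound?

F#4 G4 F5 E4 Cb4 A4

The Bb clarinet sounds a major second below written, so transpose each written note down a major second.
G#4 to F#4
A4 to G4
G5 to F5
F#4 to E4
Db4 to Cb4
B4 to A4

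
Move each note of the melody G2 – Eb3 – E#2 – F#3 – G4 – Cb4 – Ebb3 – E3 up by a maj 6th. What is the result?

E3 C4 C##3 D#4 E5 Ab4 Cb4 C#4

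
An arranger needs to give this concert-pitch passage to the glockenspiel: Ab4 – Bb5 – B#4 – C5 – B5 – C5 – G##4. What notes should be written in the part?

Ab2 Bb3 B#2 C3 B3 C3 G##2

Written C4 sounds as C6 on the glockenspiel, so concert pitches are written a perfect fifteenth down.
Ab4 to Ab2
Bb5 to Bb3
B#4 to B#2
C5 to C3
B5 to B3
C5 to C3
G##4 to G##2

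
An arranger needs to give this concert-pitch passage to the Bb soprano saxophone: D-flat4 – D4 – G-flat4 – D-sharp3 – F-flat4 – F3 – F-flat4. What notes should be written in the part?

Eb4 E4 Ab4 E#3 Gb4 G3 Gb4

The Bb soprano saxophone sounds a major second below written, so the written part must be a major second above concert — transpose each note up.
Db4 to Eb4
D4 to E4
Gb4 to Ab4
D#3 to E#3
Fb4 to Gb4
F3 to G3
Fb4 to Gb4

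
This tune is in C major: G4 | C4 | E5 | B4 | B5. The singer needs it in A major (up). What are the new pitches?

E5 A4 C#6 G#5 G#6

C major to A major up is a major sixth, so every note moves up by that interval.
G4 → E5
C4 → A4
E5 → C#6
B4 → G#5
B5 → G#6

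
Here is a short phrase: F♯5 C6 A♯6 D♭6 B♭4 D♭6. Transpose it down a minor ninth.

E#4 B4 G##5 C5 A3 C5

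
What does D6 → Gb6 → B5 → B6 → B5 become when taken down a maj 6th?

F5 Bbb5 D5 D6 D5

D6: a sixth down reaches F, and 9 semitones makes it F5.
Gb6: a sixth down reaches B, and 9 semitones makes it Bbb5.
A major sixth down from B5 gives D5.
B6: a sixth down reaches D, and 9 semitones makes it D6.
B5: a sixth down reaches D, and 9 semitones makes it D5.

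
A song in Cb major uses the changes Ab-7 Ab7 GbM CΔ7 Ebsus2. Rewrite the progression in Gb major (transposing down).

Cb major down to Gb major is a perfect fourth; each chord root moves by that interval while the quality stays the same.
Ab-7: root Ab down a perfect fourth → Eb, giving Eb-7.
Ab7: root Ab down a perfect fourth → Eb, giving Eb7.
GbM: root Gb down a perfect fourth → Db, giving DbM.
CΔ7: root C down a perfect fourth → G, giving GΔ7.
Ebsus2: root Eb down a perfect fourth → Bb, giving Bbsus2.

Eb-7 Eb7 DbM GΔ7 Bbsus2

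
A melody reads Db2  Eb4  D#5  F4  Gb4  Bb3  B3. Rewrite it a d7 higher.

A diminished seventh up from Db2 gives Cbb3.
A diminished seventh up from Eb4 gives Dbb5.
D#5: a seventh up reaches C, and 9 semitones makes it C6.
A diminished seventh up from F4 gives Ebb5.
Gb4: a seventh up reaches F, and 9 semitones makes it Fbb5.
A diminished seventh up from Bb3 gives Abb4.
B3: a seventh up reaches A, and 9 semitones makes it Ab4.

Cbb3 Dbb5 C6 Ebb5 Fbb5 Abb4 Ab4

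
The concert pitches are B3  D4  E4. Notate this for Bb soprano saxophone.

C#4 E4 F#4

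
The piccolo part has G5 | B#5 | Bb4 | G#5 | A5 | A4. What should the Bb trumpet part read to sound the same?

First find concert pitch: the piccolo sounds a perfect octave above written, so G5 B#5 Bb4 G#5 A5 A4 sounds G6 B#6 Bb5 G#6 A6 A5.
Then write for Bb trumpet: it sounds a major second below written, so the part must be a major second above concert.
G6 → A6
B#6 → C##7
Bb5 → C6
G#6 → A#6
A6 → B6
A5 → B5

A6 C##7 C6 A#6 B6 B5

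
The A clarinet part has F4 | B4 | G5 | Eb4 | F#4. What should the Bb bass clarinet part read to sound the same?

First find concert pitch: the A clarinet sounds a minor third below written, so F4 B4 G5 Eb4 F#4 sounds D4 G#4 E5 C4 D#4.
Then write for Bb bass clarinet: it sounds a major ninth below written, so the part must be a major ninth above concert.
D4 → E5
G#4 → A#5
E5 → F#6
C4 → D5
D#4 → E#5

E5 A#5 F#6 D5 E#5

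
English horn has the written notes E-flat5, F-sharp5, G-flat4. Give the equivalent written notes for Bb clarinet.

Bb4 C#5 Db4

First find concert pitch: the English horn sounds a perfect fifth below written, so E-flat5 F-sharp5 G-flat4 sounds Ab4 B4 Cb4.
Then write for Bb clarinet: it sounds a major second below written, so the part must be a major second above concert.
Ab4 → Bb4
B4 → C#5
Cb4 → Db4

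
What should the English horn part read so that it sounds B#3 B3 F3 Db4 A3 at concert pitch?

Written C4 sounds as F3 on the English horn, so concert pitches are written a perfect fifth up.
B#3 to F##4
B3 to F#4
F3 to C4
Db4 to Ab4
A3 to E4

F##4 F#4 C4 Ab4 E4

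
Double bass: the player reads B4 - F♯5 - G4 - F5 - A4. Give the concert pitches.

The double bass sounds a perfect octave below written, so transpose each written note down a perfect octave.
B4 to B3
F#5 to F#4
G4 to G3
F5 to F4
A4 to A3

B3 F#4 G3 F4 A3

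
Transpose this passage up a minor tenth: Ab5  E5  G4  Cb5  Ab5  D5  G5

Ab5: a tenth up reaches C, and 15 semitones makes it Cb7.
E5: a tenth up reaches G, and 15 semitones makes it G6.
G4: a tenth up reaches B, and 15 semitones makes it Bb5.
Cb5: a tenth up reaches E, and 15 semitones makes it Ebb6.
Ab5 up a minor tenth is Cb7.
A minor tenth up from D5 gives F6.
G5: a tenth up reaches B, and 15 semitones makes it Bb6.

Cb7 G6 Bb5 Ebb6 Cb7 F6 Bb6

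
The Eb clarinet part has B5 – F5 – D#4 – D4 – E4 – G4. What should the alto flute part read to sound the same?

First find concert pitch: the Eb clarinet sounds a minor third above written, so B5 F5 D#4 D4 E4 G4 sounds D6 Ab5 F#4 F4 G4 Bb4.
Then write for alto flute: it sounds a perfect fourth below written, so the part must be a perfect fourth above concert.
D6 → G6
Ab5 → Db6
F#4 → B4
F4 → Bb4
G4 → C5
Bb4 → Eb5

G6 Db6 B4 Bb4 C5 Eb5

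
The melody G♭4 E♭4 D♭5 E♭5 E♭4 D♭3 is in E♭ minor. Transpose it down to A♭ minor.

E♭ minor to A♭ minor down is a perfect fifth, so every note moves down by that interval.
Gb4 becomes Cb4
Eb4 becomes Ab3
Db5 becomes Gb4
Eb5 becomes Ab4
Eb4 becomes Ab3
Db3 becomes Gb2

Cb4 Ab3 Gb4 Ab4 Ab3 Gb2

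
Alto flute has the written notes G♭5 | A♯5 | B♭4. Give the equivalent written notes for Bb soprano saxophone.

Eb5 F##5 G4

First find concert pitch: the alto flute sounds a perfect fourth below written, so G♭5 A♯5 B♭4 sounds Db5 E#5 F4.
Then write for Bb soprano saxophone: it sounds a major second below written, so the part must be a major second above concert.
Db5 → Eb5
E#5 → F##5
F4 → G4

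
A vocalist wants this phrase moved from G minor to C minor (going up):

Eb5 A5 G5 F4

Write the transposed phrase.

From G up to C is a perfect fourth; apply that to each pitch.
Eb5 -> Ab5
A5 -> D6
G5 -> C6
F4 -> Bb4

Ab5 D6 C6 Bb4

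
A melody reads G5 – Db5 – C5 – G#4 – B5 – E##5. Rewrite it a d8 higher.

Gb6 Dbb6 Cb6 G5 Bb6 E#6

G5 up a diminished octave is Gb6.
Db5: an octave up reaches D, and 11 semitones makes it Dbb6.
A diminished octave up from C5 gives Cb6.
G#4: an octave up reaches G, and 11 semitones makes it G5.
B5 up a diminished octave is Bb6.
E##5 up a diminished octave is E#6.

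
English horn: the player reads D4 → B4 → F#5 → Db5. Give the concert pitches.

The English horn sounds a perfect fifth below written, so transpose each written note down a perfect fifth.
D4 becomes G3
B4 becomes E4
F#5 becomes B4
Db5 becomes Gb4

G3 E4 B4 Gb4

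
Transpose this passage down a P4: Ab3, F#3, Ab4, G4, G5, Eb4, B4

Ab3 gives Eb3
F#3 gives C#3
Ab4 gives Eb4
G4 gives D4
G5 gives D5
Eb4 gives Bb3
B4 gives F#4

Eb3 C#3 Eb4 D4 D5 Bb3 F#4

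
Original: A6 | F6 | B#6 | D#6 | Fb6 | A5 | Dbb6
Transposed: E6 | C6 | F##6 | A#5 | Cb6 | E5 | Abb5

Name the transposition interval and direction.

From A6 to E6 is 4 letter names — a fourth of some quality.
E6 to A6 is 5 semitones, which makes it a perfect fourth; the second version is lower, so the direction is down.
Checking another pair — Dbb6 → Abb5 — gives the same interval.

down a perfect fourth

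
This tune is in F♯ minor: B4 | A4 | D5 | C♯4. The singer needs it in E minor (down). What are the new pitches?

A4 G4 C5 B3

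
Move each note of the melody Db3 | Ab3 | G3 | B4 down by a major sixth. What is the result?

Db3 down a major sixth is Fb2.
Ab3: a sixth down reaches C, and 9 semitones makes it Cb3.
A major sixth down from G3 gives Bb2.
B4 down a major sixth is D4.

Fb2 Cb3 Bb2 D4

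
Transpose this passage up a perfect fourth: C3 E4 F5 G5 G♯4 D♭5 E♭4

C3 gives F3
E4 gives A4
F5 gives Bb5
G5 gives C6
G#4 gives C#5
Db5 gives Gb5
Eb4 gives Ab4

F3 A4 Bb5 C6 C#5 Gb5 Ab4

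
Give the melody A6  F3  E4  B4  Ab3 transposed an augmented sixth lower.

Cb6 Abb2 Gb3 Db4 Cbb3

A6: a sixth down reaches C, and 10 semitones makes it Cb6.
F3 down an augmented sixth is Abb2.
An augmented sixth down from E4 gives Gb3.
An augmented sixth down from B4 gives Db4.
Ab3: a sixth down reaches C, and 10 semitones makes it Cbb3.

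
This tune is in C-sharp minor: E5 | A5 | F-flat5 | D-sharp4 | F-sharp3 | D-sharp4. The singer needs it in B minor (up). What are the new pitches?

C-sharp minor to B minor up is a minor seventh, so every note moves up by that interval.
E5 → D6
A5 → G6
Fb5 → Ebb6
D#4 → C#5
F#3 → E4
D#4 → C#5

D6 G6 Ebb6 C#5 E4 C#5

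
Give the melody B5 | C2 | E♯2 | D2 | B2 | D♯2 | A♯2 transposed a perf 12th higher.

F#7 G3 B#3 A3 F#4 A#3 E#4

B5 up a perfect twelfth is F#7.
C2: a twelfth up reaches G, and 19 semitones makes it G3.
E#2 up a perfect twelfth is B#3.
D2: a twelfth up reaches A, and 19 semitones makes it A3.
B2: a twelfth up reaches F, and 19 semitones makes it F#4.
D#2 up a perfect twelfth is A#3.
A perfect twelfth up from A#2 gives E#4.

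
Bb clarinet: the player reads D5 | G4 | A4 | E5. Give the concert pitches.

The Bb clarinet sounds a major second below written, so transpose each written note down a major second.
D5 -> C5
G4 -> F4
A4 -> G4
E5 -> D5

C5 F4 G4 D5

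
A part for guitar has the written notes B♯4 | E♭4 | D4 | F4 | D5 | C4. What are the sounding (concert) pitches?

The guitar sounds a perfect octave below written, so transpose each written note down a perfect octave.
B#4 becomes B#3
Eb4 becomes Eb3
D4 becomes D3
F4 becomes F3
D5 becomes D4
C4 becomes C3

B#3 Eb3 D3 F3 D4 C3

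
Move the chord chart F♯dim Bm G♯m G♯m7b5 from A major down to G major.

A major down to G major is a major second; each chord root moves by that interval while the quality stays the same.
F♯dim: root F♯ down a major second → E, giving Edim.
Bm: root B down a major second → A, giving Am.
G♯m: root G♯ down a major second → F#, giving F#m.
G♯m7b5: root G♯ down a major second → F#, giving F#m7b5.

Edim Am F#m F#m7b5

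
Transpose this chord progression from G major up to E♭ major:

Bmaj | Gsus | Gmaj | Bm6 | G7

Gmaj Ebsus Ebmaj Gm6 Eb7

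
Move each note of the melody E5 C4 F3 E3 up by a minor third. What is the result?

G5 Eb4 Ab3 G3

E5 up a minor third is G5.
A minor third up from C4 gives Eb4.
F3 up a minor third is Ab3.
E3 up a minor third is G3.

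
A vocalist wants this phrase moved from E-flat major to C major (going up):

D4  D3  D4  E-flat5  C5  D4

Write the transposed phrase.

From E-flat up to C is a major sixth; apply that to each pitch.
D4 becomes B4
D3 becomes B3
D4 becomes B4
Eb5 becomes C6
C5 becomes A5
D4 becomes B4

B4 B3 B4 C6 A5 B4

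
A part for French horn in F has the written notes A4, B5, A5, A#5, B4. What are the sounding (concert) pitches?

D4 E5 D5 D#5 E4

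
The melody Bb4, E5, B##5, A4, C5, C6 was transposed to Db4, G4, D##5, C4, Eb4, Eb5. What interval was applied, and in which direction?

Take the first pair: Bb4 → Db4. B to D spans 6 letter names, so the interval is some kind of sixth.
Db4 to Bb4 is 9 semitones, which makes it a major sixth; the second version is lower, so the direction is down.
Checking another pair — C6 → Eb5 — gives the same interval.

down a major sixth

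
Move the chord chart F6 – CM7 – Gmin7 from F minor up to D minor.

D6 AM7 Emin7

F minor up to D minor is a major sixth; each chord root moves by that interval while the quality stays the same.
F6: root F up a major sixth → D, giving D6.
CM7: root C up a major sixth → A, giving AM7.
Gmin7: root G up a major sixth → E, giving Emin7.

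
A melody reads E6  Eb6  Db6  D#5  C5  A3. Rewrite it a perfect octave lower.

E5 Eb5 Db5 D#4 C4 A2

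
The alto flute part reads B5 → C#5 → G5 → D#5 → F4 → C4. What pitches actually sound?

F#5 G#4 D5 A#4 C4 G3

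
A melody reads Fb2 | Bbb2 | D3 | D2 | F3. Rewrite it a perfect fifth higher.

Cb3 Fb3 A3 A2 C4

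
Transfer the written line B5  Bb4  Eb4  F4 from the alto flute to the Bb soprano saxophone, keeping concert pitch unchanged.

First find concert pitch: the alto flute sounds a perfect fourth below written, so B5 Bb4 Eb4 F4 sounds F#5 F4 Bb3 C4.
Then write for Bb soprano saxophone: it sounds a major second below written, so the part must be a major second above concert.
F#5 → G#5
F4 → G4
Bb3 → C4
C4 → D4

G#5 G4 C4 D4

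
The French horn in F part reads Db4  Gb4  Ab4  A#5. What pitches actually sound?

Written C4 on the French horn in F sounds as F3, a perfect fifth lower; apply that shift to every note.
Db4 gives Gb3
Gb4 gives Cb4
Ab4 gives Db4
A#5 gives D#5

Gb3 Cb4 Db4 D#5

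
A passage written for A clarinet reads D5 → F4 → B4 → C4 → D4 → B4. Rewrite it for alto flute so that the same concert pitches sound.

E5 G4 C#5 D4 E4 C#5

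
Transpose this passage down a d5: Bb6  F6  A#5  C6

E6 B5 D##5 F#5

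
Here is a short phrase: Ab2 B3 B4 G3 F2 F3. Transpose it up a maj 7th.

G3 A#4 A#5 F#4 E3 E4

Ab2 becomes G3
B3 becomes A#4
B4 becomes A#5
G3 becomes F#4
F2 becomes E3
F3 becomes E4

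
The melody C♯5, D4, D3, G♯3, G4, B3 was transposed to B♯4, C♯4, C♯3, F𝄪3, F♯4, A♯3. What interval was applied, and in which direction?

down a minor second

Take the first pair: C#5 → B#4. C to B spans 2 letter names, so the interval is some kind of second.
B#4 to C#5 is 1 semitone, which makes it a minor second; the second version is lower, so the direction is down.
Checking another pair — B3 → A#3 — gives the same interval.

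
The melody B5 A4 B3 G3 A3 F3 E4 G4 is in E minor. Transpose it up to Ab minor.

Eb6 Db5 Eb4 Cb4 Db4 Bbb3 Ab4 Cb5

From E up to Ab is a diminished fourth; apply that to each pitch.
B5 → Eb6
A4 → Db5
B3 → Eb4
G3 → Cb4
A3 → Db4
F3 → Bbb3
E4 → Ab4
G4 → Cb5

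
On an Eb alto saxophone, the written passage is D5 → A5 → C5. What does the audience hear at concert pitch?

F4 C5 Eb4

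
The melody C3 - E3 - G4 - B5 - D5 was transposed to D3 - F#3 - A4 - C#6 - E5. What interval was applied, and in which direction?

From C3 to D3 is 2 letter names — a second of some quality.
C3 to D3 is 2 semitones, which makes it a major second; the second version is higher, so the direction is up.
Checking another pair — D5 → E5 — gives the same interval.

up a major second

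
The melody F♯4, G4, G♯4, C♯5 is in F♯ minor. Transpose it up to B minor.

B4 C5 C#5 F#5

From F♯ up to B is a perfect fourth; apply that to each pitch.
F#4 becomes B4
G4 becomes C5
G#4 becomes C#5
C#5 becomes F#5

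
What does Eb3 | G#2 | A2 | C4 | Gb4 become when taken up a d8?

Ebb4 G3 Ab3 Cb5 Gbb5

Eb3: an octave up reaches E, and 11 semitones makes it Ebb4.
G#2 up a diminished octave is G3.
A2 up a diminished octave is Ab3.
C4: an octave up reaches C, and 11 semitones makes it Cb5.
A diminished octave up from Gb4 gives Gbb5.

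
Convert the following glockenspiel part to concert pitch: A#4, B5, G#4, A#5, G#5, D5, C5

A#6 B7 G#6 A#7 G#7 D7 C7

Written C4 on the glockenspiel sounds as C6, a perfect fifteenth higher; apply that shift to every note.
A#4 to A#6
B5 to B7
G#4 to G#6
A#5 to A#7
G#5 to G#7
D5 to D7
C5 to C7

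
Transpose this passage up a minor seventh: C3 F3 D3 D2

Bb3 Eb4 C4 C3

A minor seventh up from C3 gives Bb3.
A minor seventh up from F3 gives Eb4.
A minor seventh up from D3 gives C4.
A minor seventh up from D2 gives C3.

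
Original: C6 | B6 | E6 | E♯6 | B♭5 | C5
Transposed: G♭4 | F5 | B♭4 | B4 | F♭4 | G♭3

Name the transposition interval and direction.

down an augmented eleventh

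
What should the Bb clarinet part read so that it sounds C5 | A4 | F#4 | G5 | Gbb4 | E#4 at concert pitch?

The Bb clarinet sounds a major second below written, so the written part must be a major second above concert — transpose each note up.
C5 → D5
A4 → B4
F#4 → G#4
G5 → A5
Gbb4 → Abb4
E#4 → F##4

D5 B4 G#4 A5 Abb4 F##4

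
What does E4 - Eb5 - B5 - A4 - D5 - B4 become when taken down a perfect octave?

E4 becomes E3
Eb5 becomes Eb4
B5 becomes B4
A4 becomes A3
D5 becomes D4
B4 becomes B3

E3 Eb4 B4 A3 D4 B3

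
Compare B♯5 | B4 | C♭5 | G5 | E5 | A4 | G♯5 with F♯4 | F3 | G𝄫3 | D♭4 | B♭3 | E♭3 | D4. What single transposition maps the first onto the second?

down an augmented eleventh

From B#5 to F#4 is 11 letter names — an eleventh of some quality.
F#4 to B#5 is 18 semitones, which makes it an augmented eleventh; the second version is lower, so the direction is down.
Checking another pair — G#5 → D4 — gives the same interval.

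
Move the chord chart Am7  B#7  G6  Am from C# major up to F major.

C# major up to F major is a diminished fourth; each chord root moves by that interval while the quality stays the same.
Am7: root A up a diminished fourth → Db, giving Dbm7.
B#7: root B# up a diminished fourth → E, giving E7.
G6: root G up a diminished fourth → Cb, giving Cb6.
Am: root A up a diminished fourth → Db, giving Dbm.

Dbm7 E7 Cb6 Dbm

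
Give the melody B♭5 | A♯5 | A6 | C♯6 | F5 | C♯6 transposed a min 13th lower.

D4 C##4 C#5 E#4 A3 E#4

Bb5: a thirteenth down reaches D, and 20 semitones makes it D4.
A minor thirteenth down from A#5 gives C##4.
A6 down a minor thirteenth is C#5.
A minor thirteenth down from C#6 gives E#4.
F5 down a minor thirteenth is A3.
A minor thirteenth down from C#6 gives E#4.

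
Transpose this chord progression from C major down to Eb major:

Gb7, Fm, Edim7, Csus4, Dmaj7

Bbb7 Abm Gdim7 Ebsus4 Fmaj7

C major down to Eb major is a major sixth; each chord root moves by that interval while the quality stays the same.
Gb7: root Gb down a major sixth → Bbb, giving Bbb7.
Fm: root F down a major sixth → Ab, giving Abm.
Edim7: root E down a major sixth → G, giving Gdim7.
Csus4: root C down a major sixth → Eb, giving Ebsus4.
Dmaj7: root D down a major sixth → F, giving Fmaj7.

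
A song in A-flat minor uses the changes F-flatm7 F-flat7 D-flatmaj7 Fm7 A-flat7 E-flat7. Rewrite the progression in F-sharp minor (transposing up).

Dm7 D7 Bmaj7 D#m7 F#7 C#7

A-flat minor up to F-sharp minor is an augmented sixth; each chord root moves by that interval while the quality stays the same.
F-flatm7: root F-flat up an augmented sixth → D, giving Dm7.
F-flat7: root F-flat up an augmented sixth → D, giving D7.
D-flatmaj7: root D-flat up an augmented sixth → B, giving Bmaj7.
Fm7: root F up an augmented sixth → D#, giving D#m7.
A-flat7: root A-flat up an augmented sixth → F#, giving F#7.
E-flat7: root E-flat up an augmented sixth → C#, giving C#7.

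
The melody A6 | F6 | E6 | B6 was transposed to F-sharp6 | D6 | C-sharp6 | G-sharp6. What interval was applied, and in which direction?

Take the first pair: A6 → F#6. A to F spans 3 letter names, so the interval is some kind of third.
F#6 to A6 is 3 semitones, which makes it a minor third; the second version is lower, so the direction is down.
Checking another pair — B6 → G#6 — gives the same interval.

down a minor third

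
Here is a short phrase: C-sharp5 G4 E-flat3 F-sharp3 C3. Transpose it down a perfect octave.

C#5 gives C#4
G4 gives G3
Eb3 gives Eb2
F#3 gives F#2
C3 gives C2

C#4 G3 Eb2 F#2 C2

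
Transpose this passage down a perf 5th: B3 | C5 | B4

E3 F4 E4

A perfect fifth down from B3 gives E3.
C5 down a perfect fifth is F4.
B4 down a perfect fifth is E4.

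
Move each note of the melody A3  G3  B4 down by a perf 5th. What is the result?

D3 C3 E4

A3 → D3
G3 → C3
B4 → E4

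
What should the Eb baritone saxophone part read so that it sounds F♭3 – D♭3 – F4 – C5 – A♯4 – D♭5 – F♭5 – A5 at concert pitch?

Written C4 sounds as Eb2 on the Eb baritone saxophone, so concert pitches are written a major thirteenth up.
Fb3 gives Db5
Db3 gives Bb4
F4 gives D6
C5 gives A6
A#4 gives F##6
Db5 gives Bb6
Fb5 gives Db7
A5 gives F#7

Db5 Bb4 D6 A6 F##6 Bb6 Db7 F#7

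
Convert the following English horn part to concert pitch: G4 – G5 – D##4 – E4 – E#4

The English horn sounds a perfect fifth below written, so transpose each written note down a perfect fifth.
G4 → C4
G5 → C5
D##4 → G##3
E4 → A3
E#4 → A#3

C4 C5 G##3 A3 A#3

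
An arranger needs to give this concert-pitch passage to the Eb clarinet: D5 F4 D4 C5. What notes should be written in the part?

B4 D4 B3 A4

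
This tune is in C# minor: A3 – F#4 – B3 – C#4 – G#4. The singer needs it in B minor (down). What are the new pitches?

C# minor to B minor down is a major second, so every note moves down by that interval.
A3 -> G3
F#4 -> E4
B3 -> A3
C#4 -> B3
G#4 -> F#4

G3 E4 A3 B3 F#4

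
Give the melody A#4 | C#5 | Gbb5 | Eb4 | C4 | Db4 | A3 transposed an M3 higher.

C##5 E#5 Bbb5 G4 E4 F4 C#4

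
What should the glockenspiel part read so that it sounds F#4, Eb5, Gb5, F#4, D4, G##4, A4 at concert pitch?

F#2 Eb3 Gb3 F#2 D2 G##2 A2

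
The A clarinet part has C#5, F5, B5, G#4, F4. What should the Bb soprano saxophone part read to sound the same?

First find concert pitch: the A clarinet sounds a minor third below written, so C#5 F5 B5 G#4 F4 sounds A#4 D5 G#5 E#4 D4.
Then write for Bb soprano saxophone: it sounds a major second below written, so the part must be a major second above concert.
A#4 → B#4
D5 → E5
G#5 → A#5
E#4 → F##4
D4 → E4

B#4 E5 A#5 F##4 E4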